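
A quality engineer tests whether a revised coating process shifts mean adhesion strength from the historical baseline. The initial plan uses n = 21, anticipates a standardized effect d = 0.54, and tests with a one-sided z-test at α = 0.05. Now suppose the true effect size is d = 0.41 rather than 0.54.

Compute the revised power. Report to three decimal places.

With d = 0.41: δ = d·√n = 0.41 × √21 = 1.8789. Critical value z_{0.05} = 1.645.
Revised power = P(Z > 1.645 − δ) = Φ(0.234) = 0.5925.

Power ≈ 0.593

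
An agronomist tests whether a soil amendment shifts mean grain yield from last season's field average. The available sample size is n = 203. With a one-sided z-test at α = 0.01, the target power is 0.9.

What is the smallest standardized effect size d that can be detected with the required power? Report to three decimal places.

d ≈ 0.253

Need Φ(δ − 2.326) = 0.9, so δ = 2.326 + 1.282 = 3.608.
δ = d·√n ⇒ d = δ/√n = 3.608/√203 = 0.2532.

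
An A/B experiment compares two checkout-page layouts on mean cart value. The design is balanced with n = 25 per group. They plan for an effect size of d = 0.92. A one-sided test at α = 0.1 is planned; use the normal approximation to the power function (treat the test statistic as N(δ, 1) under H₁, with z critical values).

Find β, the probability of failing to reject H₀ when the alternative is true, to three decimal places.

β ≈ 0.024

Noncentrality parameter: δ = d·√(n/2) = 0.92 × √(25/2) = 3.2527
One-sided α = 0.1 → critical value z_{0.1} = 1.282.
Power = Φ(δ − 1.282) = Φ(1.971) = 0.9756.
Type II error: β = 1 − power = 1 − 0.9756 = 0.0244.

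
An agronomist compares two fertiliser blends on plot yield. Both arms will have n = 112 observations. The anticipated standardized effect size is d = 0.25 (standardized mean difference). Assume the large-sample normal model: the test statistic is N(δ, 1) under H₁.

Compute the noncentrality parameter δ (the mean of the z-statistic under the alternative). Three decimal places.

δ ≈ 1.871

The noncentrality parameter scales effect size by the design's sample-size factor: δ = d·√(n/2) = 0.25 × √(112/2) = 1.8708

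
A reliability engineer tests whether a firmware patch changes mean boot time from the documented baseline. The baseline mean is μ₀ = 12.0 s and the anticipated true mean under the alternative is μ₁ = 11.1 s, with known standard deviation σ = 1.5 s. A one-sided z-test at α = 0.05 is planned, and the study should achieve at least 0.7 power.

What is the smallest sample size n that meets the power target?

n = 14

Standardized effect: d = |μ₁ − μ₀| / σ = |11.1 − 12.0| / 1.5 = 0.6000
Set Φ(δ − 1.645) = 0.7; then δ − 1.645 = Φ⁻¹(0.7) = 0.524, giving δ = 2.169.
δ = d·√n ⇒ n = (δ/d)² = (2.169 / 0.6000)² = 13.07.
Rounding up, n = 14.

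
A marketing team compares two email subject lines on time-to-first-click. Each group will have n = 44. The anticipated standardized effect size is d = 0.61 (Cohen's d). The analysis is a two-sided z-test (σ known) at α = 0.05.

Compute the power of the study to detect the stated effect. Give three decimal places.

Noncentrality parameter: δ = d·√(n/2) = 0.61 × √(44/2) = 2.8612
Two-sided α = 0.05 → critical value z_{0.025} = 1.960.
Power = Φ(δ − 1.960) + Φ(−δ − 1.960) = Φ(0.901) + Φ(-4.821) = 0.8163 + 0.0000 = 0.8163.

Power ≈ 0.816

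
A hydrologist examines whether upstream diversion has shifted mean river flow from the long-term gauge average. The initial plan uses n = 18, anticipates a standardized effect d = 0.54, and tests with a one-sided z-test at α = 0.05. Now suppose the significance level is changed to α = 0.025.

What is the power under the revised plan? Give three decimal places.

δ = d·√n = 0.54 × √18 = 2.2910 (unchanged). New critical value: z_{0.025} = 1.960.
Revised power = P(Z > 1.960 − δ) = Φ(0.331) = 0.6297.

Power ≈ 0.630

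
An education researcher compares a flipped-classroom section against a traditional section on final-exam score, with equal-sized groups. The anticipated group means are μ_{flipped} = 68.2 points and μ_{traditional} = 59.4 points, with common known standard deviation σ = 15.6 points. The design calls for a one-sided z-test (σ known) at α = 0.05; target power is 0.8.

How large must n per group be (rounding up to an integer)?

n = 39 per group

Standardized effect: d = |μ_{flipped} − μ_{traditional}| / σ = |68.2 − 59.4| / 15.6 = 0.5641
Set Φ(δ − 1.645) = 0.8; then δ − 1.645 = Φ⁻¹(0.8) = 0.842, giving δ = 2.486.
δ = d·√(n/2) ⇒ n = 2(δ/d)² = 2 × (2.486 / 0.5641)² = 38.86.
Rounding up, n = 39 per group.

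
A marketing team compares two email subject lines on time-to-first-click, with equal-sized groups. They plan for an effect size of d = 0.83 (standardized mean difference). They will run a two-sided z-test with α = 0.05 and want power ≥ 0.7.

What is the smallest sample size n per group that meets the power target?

n = 18 per group

Set Φ(δ − 1.960) = 0.7; then δ − 1.960 = Φ⁻¹(0.7) = 0.524, giving δ = 2.484.
(Ignoring the negligible lower-tail rejection probability gives the usual closed-form inversion.)
δ = d·√(n/2) ⇒ n = 2(δ/d)² = 2 × (2.484 / 0.83)² = 17.92.
Round up to the next whole unit.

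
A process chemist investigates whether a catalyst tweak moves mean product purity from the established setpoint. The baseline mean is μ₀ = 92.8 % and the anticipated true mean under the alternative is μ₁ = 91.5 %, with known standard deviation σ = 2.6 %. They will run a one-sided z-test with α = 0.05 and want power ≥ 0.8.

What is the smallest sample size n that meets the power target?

n = 25

Standardized effect: d = |μ₁ − μ₀| / σ = |91.5 − 92.8| / 2.6 = 0.5000
For power 0.8 need Φ(δ − z_{0.05}) = 0.8, so δ = z_{0.05} + z_{0.20} = 1.645 + 0.842 = 2.486.
δ = d·√n ⇒ n = (δ/d)² = (2.486 / 0.5000)² = 24.73.
Round up to the next whole unit.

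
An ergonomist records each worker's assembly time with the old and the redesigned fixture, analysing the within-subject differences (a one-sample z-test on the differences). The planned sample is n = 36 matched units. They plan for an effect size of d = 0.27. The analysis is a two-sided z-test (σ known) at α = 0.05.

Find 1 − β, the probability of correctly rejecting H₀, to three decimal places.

Noncentrality parameter: δ = d·√n = 0.27 × √36 = 1.6200
Two-sided α = 0.05 → critical value z_{0.025} = 1.960.
Power = Φ(δ − 1.960) + Φ(−δ − 1.960) = Φ(-0.340) + Φ(-3.580) = 0.3669 + 0.0002 = 0.3671.

Power ≈ 0.367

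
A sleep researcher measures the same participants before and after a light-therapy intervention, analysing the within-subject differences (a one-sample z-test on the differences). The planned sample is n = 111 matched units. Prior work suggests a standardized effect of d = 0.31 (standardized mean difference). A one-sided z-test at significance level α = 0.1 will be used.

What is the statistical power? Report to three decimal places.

Power ≈ 0.976

Noncentrality parameter: δ = d·√n = 0.31 × √111 = 3.2661
Critical value for a one-sided test at α = 0.1: z_α = 1.282.
Power = Φ(δ − 1.282) = Φ(1.985) = 0.9764.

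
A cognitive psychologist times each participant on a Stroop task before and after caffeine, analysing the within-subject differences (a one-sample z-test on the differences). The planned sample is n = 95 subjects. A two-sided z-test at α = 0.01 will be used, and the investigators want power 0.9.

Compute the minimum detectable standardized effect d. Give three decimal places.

Need Φ(δ − 2.576) = 0.9, so δ = 2.576 + 1.282 = 3.857.
(Lower-tail contribution to power is negligible for δ > 0.)
δ = d·√n ⇒ d = δ/√n = 3.857/√95 = 0.3958.

d ≈ 0.396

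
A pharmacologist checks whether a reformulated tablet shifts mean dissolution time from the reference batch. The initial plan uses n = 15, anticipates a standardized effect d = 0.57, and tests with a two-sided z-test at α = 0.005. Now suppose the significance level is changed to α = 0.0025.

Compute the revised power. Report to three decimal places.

Power ≈ 0.207

δ = d·√n = 0.57 × √15 = 2.2076 (unchanged). New critical value: z_{0.0013} = 3.023.
Revised power = Φ(δ − 3.023) + Φ(−δ − 3.023) = Φ(-0.816) + Φ(-5.231) = 0.2073 + 0.0000 = 0.2073.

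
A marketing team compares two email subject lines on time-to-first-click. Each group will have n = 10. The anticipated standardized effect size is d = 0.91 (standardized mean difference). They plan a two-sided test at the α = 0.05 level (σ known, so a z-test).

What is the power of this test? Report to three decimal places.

Noncentrality parameter: δ = d·√(n/2) = 0.91 × √(10/2) = 2.0348
Critical value for a two-sided test at α = 0.05: z_{α/2} = 1.960.
Power = Φ(δ − 1.960) + Φ(−δ − 1.960) = Φ(0.075) + Φ(-3.995) = 0.5298 + 0.0000 = 0.5299.

Power ≈ 0.530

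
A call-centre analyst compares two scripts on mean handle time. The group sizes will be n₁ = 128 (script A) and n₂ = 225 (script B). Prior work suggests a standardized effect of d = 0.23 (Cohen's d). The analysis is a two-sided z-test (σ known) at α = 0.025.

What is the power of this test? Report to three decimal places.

Noncentrality parameter: λ = d / √(1/n₁ + 1/n₂) = 0.23 / √(1/128 + 1/225) = 2.0775
Two-sided α = 0.025 → critical value z_{0.0125} = 2.241.
Power = Φ(λ − 2.241) + Φ(−λ − 2.241) = Φ(-0.164) + Φ(-4.319) = 0.4349 + 0.0000 = 0.4349.

Power ≈ 0.435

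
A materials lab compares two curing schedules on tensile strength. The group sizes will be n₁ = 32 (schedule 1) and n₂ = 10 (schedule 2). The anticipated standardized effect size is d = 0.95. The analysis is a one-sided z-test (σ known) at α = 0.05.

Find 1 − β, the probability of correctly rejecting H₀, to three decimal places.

Power ≈ 0.836

Noncentrality parameter: δ = d / √(1/n₁ + 1/n₂) = 0.95 / √(1/32 + 1/10) = 2.6222
Critical value for a one-sided test at α = 0.05: z_α = 1.645.
Power = Φ(δ − 1.645) = Φ(0.977) = 0.8358.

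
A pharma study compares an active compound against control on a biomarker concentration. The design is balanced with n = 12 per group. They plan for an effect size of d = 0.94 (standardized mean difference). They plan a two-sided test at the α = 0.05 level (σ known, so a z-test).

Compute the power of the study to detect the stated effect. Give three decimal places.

Power ≈ 0.634

Noncentrality parameter: δ = d·√(n/2) = 0.94 × √(12/2) = 2.3025
Two-sided α = 0.05 → critical value z_{0.025} = 1.960.
Power = Φ(δ − 1.960) + Φ(−δ − 1.960) = Φ(0.343) + Φ(-4.262) = 0.6340 + 0.0000 = 0.6340.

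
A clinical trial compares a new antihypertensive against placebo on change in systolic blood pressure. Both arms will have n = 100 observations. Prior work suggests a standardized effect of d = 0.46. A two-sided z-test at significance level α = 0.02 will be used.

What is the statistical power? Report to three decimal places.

Noncentrality parameter: δ = d·√(n/2) = 0.46 × √(100/2) = 3.2527
Critical value for a two-sided test at α = 0.02: z_{α/2} = 2.326.
Power = Φ(δ − 2.326) + Φ(−δ − 2.326) = Φ(0.926) + Φ(-5.579) = 0.8229 + 0.0000 = 0.8229.

Power ≈ 0.823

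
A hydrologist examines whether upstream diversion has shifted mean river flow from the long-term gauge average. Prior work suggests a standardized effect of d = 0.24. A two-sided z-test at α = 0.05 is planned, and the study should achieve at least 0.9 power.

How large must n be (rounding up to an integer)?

For power 0.9 need Φ(δ − z_{0.025}) = 0.9, so δ = z_{0.025} + z_{0.10} = 1.960 + 1.282 = 3.242.
(Ignoring the negligible lower-tail rejection probability gives the usual closed-form inversion.)
δ = d·√n ⇒ n = (δ/d)² = (3.242 / 0.24)² = 182.42.
Round up to the next whole unit.

n = 183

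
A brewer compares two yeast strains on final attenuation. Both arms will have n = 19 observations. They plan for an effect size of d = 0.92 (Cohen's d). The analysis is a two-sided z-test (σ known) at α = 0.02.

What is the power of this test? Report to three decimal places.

Noncentrality parameter: δ = d·√(n/2) = 0.92 × √(19/2) = 2.8356
Two-sided α = 0.02 → critical value z_{0.01} = 2.326.
Power = Φ(δ − 2.326) + Φ(−δ − 2.326) = Φ(0.509) + Φ(-5.162) = 0.6947 + 0.0000 = 0.6947.

Power ≈ 0.695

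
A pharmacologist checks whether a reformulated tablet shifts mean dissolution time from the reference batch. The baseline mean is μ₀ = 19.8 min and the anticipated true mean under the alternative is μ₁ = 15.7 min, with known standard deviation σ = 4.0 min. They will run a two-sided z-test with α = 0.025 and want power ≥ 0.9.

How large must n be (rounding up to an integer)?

Standardized effect: d = |μ₁ − μ₀| / σ = |15.7 − 19.8| / 4.0 = 1.0250
Set Φ(δ − 2.241) = 0.9; then δ − 2.241 = Φ⁻¹(0.9) = 1.282, giving δ = 3.523.
(For δ > 0 the lower-tail rejection region contributes negligibly to power, so the one-term inversion is standard.)
δ = d·√n ⇒ n = (δ/d)² = (3.523 / 1.0250)² = 11.81.
Round up to the next whole unit.

n = 12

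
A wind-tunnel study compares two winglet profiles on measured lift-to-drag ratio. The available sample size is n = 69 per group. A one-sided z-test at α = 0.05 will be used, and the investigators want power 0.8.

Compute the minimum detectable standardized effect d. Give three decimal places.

Required noncentrality: δ = z_{0.05} + z_{0.20} = 1.645 + 0.842 = 2.486.
δ = d·√(n/2) ⇒ d = δ/√(n/2) = 2.486/√(69/2) = 0.4233.

d ≈ 0.423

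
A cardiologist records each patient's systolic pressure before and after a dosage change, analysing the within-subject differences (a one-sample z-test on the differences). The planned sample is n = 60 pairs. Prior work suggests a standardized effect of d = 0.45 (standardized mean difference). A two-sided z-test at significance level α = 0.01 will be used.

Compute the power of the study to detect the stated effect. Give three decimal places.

Power ≈ 0.819

Noncentrality parameter: δ = d·√n = 0.45 × √60 = 3.4857
Two-sided α = 0.01 → critical value z_{0.005} = 2.576.
Power = Φ(δ − 2.576) + Φ(−δ − 2.576) = Φ(0.910) + Φ(-6.062) = 0.8186 + 0.0000 = 0.8186.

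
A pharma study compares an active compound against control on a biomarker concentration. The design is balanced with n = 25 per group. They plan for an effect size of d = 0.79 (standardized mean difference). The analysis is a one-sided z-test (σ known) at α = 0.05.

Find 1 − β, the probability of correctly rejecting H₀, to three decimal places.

Noncentrality parameter: λ = d·√(n/2) = 0.79 × √(25/2) = 2.7931
Critical value for a one-sided test at α = 0.05: z_α = 1.645.
Power = Φ(λ − 1.645) = Φ(1.148) = 0.8746.

Power ≈ 0.875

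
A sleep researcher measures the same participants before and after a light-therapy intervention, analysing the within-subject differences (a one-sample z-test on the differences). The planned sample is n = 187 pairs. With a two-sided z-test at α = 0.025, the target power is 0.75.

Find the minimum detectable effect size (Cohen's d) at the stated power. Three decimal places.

d ≈ 0.213

Need Φ(δ − 2.241) = 0.75, so δ = 2.241 + 0.674 = 2.916.
(Lower-tail contribution to power is negligible for δ > 0.)
δ = d·√n ⇒ d = δ/√n = 2.916/√187 = 0.2132.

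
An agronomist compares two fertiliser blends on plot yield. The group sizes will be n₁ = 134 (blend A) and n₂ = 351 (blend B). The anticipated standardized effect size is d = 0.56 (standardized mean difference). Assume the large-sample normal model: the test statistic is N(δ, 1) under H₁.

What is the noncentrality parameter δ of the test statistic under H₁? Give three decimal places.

The noncentrality parameter scales effect size by the design's sample-size factor: δ = d / √(1/n₁ + 1/n₂) = 0.56 / √(1/134 + 1/351) = 5.5147

δ ≈ 5.515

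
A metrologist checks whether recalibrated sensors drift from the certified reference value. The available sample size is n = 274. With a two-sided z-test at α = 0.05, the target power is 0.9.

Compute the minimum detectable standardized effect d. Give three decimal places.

Required noncentrality: δ = z_{0.025} + z_{0.10} = 1.960 + 1.282 = 3.242.
(The second rejection-region term Φ(−δ − z_{α/2}) is negligible and dropped.)
δ = d·√n ⇒ d = δ/√n = 3.242/√274 = 0.1958.

d ≈ 0.196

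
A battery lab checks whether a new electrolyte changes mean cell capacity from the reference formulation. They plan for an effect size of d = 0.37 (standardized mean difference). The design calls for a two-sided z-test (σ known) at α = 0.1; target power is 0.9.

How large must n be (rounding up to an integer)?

Set Φ(δ − 1.645) = 0.9; then δ − 1.645 = Φ⁻¹(0.9) = 1.282, giving δ = 2.926.
(Ignoring the negligible lower-tail rejection probability gives the usual closed-form inversion.)
δ = d·√n ⇒ n = (δ/d)² = (2.926 / 0.37)² = 62.56.
Rounding up, n = 63.

n = 63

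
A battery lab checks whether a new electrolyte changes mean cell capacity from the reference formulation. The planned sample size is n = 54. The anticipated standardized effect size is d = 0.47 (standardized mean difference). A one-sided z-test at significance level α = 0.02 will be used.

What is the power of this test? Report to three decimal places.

Noncentrality parameter: δ = d·√n = 0.47 × √54 = 3.4538
Critical value for a one-sided test at α = 0.02: z_α = 2.054.
Power = Φ(δ − 2.054) = Φ(1.400) = 0.9192.

Power ≈ 0.919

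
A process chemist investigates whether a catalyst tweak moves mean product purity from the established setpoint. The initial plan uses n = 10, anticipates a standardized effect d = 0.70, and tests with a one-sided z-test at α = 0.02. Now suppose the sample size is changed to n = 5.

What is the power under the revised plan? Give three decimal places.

Power ≈ 0.313

With n = 5: δ = d·√n = 0.70 × √5 = 1.5652. Critical value z_{0.02} = 2.054.
Revised power = P(Z > 2.054 − δ) = Φ(-0.489) = 0.3126.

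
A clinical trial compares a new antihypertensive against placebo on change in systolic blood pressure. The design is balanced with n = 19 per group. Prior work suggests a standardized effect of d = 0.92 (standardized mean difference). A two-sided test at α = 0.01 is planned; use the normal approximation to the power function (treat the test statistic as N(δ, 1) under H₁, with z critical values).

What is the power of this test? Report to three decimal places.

Noncentrality parameter: δ = d·√(n/2) = 0.92 × √(19/2) = 2.8356
Critical value for a two-sided test at α = 0.01: z_{α/2} = 2.576.
Power = Φ(δ − 2.576) + Φ(−δ − 2.576) = Φ(0.260) + Φ(-5.411) = 0.6025 + 0.0000 = 0.6025.

Power ≈ 0.602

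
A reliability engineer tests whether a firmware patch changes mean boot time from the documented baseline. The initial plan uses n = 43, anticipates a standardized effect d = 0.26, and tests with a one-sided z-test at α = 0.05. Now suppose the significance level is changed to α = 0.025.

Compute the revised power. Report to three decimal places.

Power ≈ 0.399

δ = d·√n = 0.26 × √43 = 1.7049 (unchanged). New critical value: z_{0.025} = 1.960.
Revised power = P(Z > 1.960 − δ) = Φ(-0.255) = 0.3993.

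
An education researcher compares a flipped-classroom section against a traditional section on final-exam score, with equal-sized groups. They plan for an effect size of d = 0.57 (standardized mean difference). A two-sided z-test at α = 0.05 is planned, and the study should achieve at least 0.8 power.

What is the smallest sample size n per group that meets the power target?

Set Φ(δ − 1.960) = 0.8; then δ − 1.960 = Φ⁻¹(0.8) = 0.842, giving δ = 2.802.
(Ignoring the negligible lower-tail rejection probability gives the usual closed-form inversion.)
δ = d·√(n/2) ⇒ n = 2(δ/d)² = 2 × (2.802 / 0.57)² = 48.32.
Round up to the next whole unit.

n = 49 per group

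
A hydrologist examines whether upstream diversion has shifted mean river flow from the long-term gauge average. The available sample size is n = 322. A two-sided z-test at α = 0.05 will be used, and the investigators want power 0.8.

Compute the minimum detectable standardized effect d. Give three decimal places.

d ≈ 0.156

Need Φ(δ − 1.960) = 0.8, so δ = 1.960 + 0.842 = 2.802.
(Lower-tail contribution to power is negligible for δ > 0.)
δ = d·√n ⇒ d = δ/√n = 2.802/√322 = 0.1561.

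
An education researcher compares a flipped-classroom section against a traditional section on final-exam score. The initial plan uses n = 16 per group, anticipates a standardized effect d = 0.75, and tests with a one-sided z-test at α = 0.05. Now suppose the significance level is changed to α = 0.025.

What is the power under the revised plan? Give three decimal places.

δ = d·√(n/2) = 0.75 × √(16/2) = 2.1213 (unchanged). New critical value: z_{0.025} = 1.960.
Revised power = P(Z > 1.960 − δ) = Φ(0.161) = 0.5641.

Power ≈ 0.564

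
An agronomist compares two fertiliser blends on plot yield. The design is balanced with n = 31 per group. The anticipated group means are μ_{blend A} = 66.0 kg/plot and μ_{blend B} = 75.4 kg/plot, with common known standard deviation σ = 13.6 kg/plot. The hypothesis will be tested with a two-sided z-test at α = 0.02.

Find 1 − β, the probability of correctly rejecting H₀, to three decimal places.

Power ≈ 0.654

Standardized effect: d = |μ_{blend A} − μ_{blend B}| / σ = |66.0 − 75.4| / 13.6 = 0.6912
Noncentrality parameter: δ = d·√(n/2) = 0.6912 × √(31/2) = 2.7212
Two-sided α = 0.02 → critical value z_{0.01} = 2.326.
Power = Φ(δ − 2.326) + Φ(−δ − 2.326) = Φ(0.395) + Φ(-5.048) = 0.6535 + 0.0000 = 0.6535.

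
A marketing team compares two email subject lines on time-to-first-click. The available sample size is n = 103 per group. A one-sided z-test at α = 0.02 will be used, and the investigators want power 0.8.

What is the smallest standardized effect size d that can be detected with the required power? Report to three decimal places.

d ≈ 0.403

Need Φ(δ − 2.054) = 0.8, so δ = 2.054 + 0.842 = 2.895.
δ = d·√(n/2) ⇒ d = δ/√(n/2) = 2.895/√(103/2) = 0.4035.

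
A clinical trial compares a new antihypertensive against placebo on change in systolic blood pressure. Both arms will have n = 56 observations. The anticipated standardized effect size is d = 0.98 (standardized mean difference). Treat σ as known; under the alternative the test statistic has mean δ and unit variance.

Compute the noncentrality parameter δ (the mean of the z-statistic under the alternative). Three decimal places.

δ ≈ 5.186

The noncentrality parameter scales effect size by the design's sample-size factor: δ = d·√(n/2) = 0.98 × √(56/2) = 5.1857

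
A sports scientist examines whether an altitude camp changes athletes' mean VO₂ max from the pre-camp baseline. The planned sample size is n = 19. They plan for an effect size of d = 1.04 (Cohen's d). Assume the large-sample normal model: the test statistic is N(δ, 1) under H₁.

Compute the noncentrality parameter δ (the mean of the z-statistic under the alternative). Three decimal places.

The noncentrality parameter scales effect size by the design's sample-size factor: δ = d·√n = 1.04 × √19 = 4.5333

δ ≈ 4.533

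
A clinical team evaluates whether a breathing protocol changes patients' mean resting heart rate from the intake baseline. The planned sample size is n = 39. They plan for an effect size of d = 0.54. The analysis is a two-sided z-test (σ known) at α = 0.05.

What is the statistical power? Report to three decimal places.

Noncentrality parameter: δ = d·√n = 0.54 × √39 = 3.3723
Two-sided α = 0.05 → critical value z_{0.025} = 1.960.
Power = Φ(δ − 1.960) + Φ(−δ − 1.960) = Φ(1.412) + Φ(-5.332) = 0.9211 + 0.0000 = 0.9211.

Power ≈ 0.921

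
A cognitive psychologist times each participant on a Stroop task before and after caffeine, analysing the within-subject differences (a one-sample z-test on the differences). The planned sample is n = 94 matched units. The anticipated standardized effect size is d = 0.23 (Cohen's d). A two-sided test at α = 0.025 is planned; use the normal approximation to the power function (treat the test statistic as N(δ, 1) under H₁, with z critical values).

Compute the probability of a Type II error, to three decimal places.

β ≈ 0.505

Noncentrality parameter: δ = d·√n = 0.23 × √94 = 2.2299
Two-sided α = 0.025 → critical value z_{0.0125} = 2.241.
Power = Φ(δ − 2.241) + Φ(−δ − 2.241) = Φ(-0.011) + Φ(-4.471) = 0.4954 + 0.0000 = 0.4954.
Type II error: β = 1 − power = 1 − 0.4954 = 0.5046.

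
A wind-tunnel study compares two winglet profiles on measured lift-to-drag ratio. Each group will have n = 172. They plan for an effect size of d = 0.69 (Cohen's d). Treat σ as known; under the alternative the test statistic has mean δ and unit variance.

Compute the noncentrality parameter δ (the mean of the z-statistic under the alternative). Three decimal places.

The noncentrality parameter scales effect size by the design's sample-size factor: δ = d·√(n/2) = 0.69 × √(172/2) = 6.3988

δ ≈ 6.399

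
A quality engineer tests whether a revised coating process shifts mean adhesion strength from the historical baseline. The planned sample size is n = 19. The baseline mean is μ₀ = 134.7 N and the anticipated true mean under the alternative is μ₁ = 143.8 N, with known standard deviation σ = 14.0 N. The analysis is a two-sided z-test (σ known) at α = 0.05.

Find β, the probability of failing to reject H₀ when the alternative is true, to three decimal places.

Standardized effect: d = |μ₁ − μ₀| / σ = |143.8 − 134.7| / 14.0 = 0.6500
Noncentrality parameter: δ = d·√n = 0.6500 × √19 = 2.8333
Two-sided α = 0.05 → critical value z_{0.025} = 1.960.
Power = Φ(δ − 1.960) + Φ(−δ − 1.960) = Φ(0.873) + Φ(-4.793) = 0.8088 + 0.0000 = 0.8088.
Type II error: β = 1 − power = 1 − 0.8088 = 0.1912.

β ≈ 0.191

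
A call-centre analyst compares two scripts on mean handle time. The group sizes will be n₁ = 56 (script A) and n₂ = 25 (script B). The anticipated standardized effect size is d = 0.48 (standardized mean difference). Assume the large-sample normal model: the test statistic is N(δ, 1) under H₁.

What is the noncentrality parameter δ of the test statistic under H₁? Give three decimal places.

δ ≈ 1.996

δ = d / √(1/n₁ + 1/n₂) = 0.48 / √(1/56 + 1/25) = 1.9956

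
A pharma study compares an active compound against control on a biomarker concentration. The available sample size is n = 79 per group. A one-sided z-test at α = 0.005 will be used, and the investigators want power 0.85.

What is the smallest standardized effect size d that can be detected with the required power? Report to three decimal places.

Required noncentrality: δ = z_{0.005} + z_{0.15} = 2.576 + 1.036 = 3.612.
δ = d·√(n/2) ⇒ d = δ/√(n/2) = 3.612/√(79/2) = 0.5748.

d ≈ 0.575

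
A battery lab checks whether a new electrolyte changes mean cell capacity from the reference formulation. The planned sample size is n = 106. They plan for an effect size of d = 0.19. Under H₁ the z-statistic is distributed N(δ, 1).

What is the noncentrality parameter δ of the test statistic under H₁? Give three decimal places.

The noncentrality parameter scales effect size by the design's sample-size factor: δ = d·√n = 0.19 × √106 = 1.9562

δ ≈ 1.956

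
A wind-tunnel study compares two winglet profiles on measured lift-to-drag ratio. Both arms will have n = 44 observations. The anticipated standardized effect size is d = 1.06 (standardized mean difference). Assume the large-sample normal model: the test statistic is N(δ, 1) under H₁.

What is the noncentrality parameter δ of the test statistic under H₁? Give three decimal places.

δ ≈ 4.972

δ = d·√(n/2) = 1.06 × √(44/2) = 4.9718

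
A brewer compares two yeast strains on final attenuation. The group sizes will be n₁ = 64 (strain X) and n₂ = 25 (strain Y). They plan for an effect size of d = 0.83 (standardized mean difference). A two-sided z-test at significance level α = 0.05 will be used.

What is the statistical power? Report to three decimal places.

Power ≈ 0.941

Noncentrality parameter: δ = d / √(1/n₁ + 1/n₂) = 0.83 / √(1/64 + 1/25) = 3.5192
Two-sided α = 0.05 → critical value z_{0.025} = 1.960.
Power = Φ(δ − 1.960) + Φ(−δ − 1.960) = Φ(1.559) + Φ(-5.479) = 0.9405 + 0.0000 = 0.9405.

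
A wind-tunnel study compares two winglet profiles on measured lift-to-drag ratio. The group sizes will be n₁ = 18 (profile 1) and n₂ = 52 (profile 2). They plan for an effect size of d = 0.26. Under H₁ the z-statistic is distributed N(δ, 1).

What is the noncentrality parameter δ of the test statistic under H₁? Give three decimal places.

The noncentrality parameter scales effect size by the design's sample-size factor: δ = d / √(1/n₁ + 1/n₂) = 0.26 / √(1/18 + 1/52) = 0.9507

δ ≈ 0.951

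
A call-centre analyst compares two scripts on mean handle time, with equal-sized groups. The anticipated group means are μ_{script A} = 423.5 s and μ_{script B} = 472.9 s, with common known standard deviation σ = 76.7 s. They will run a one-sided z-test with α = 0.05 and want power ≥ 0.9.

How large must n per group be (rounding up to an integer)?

n = 42 per group

Standardized effect: d = |μ_{script A} − μ_{script B}| / σ = |423.5 − 472.9| / 76.7 = 0.6441
For power 0.9 need Φ(δ − z_{0.05}) = 0.9, so δ = z_{0.05} + z_{0.10} = 1.645 + 1.282 = 2.926.
δ = d·√(n/2) ⇒ n = 2(δ/d)² = 2 × (2.926 / 0.6441)² = 41.29.
Rounding up, n = 42 per group.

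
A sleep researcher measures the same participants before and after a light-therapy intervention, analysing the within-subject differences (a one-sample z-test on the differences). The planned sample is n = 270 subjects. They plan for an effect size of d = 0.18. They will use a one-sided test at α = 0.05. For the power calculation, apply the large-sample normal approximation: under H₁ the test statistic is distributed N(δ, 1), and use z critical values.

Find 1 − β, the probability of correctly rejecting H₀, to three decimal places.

Noncentrality parameter: λ = d·√n = 0.18 × √270 = 2.9577
Critical value for a one-sided test at α = 0.05: z_α = 1.645.
Power = Φ(λ − 1.645) = Φ(1.313) = 0.9054.

Power ≈ 0.905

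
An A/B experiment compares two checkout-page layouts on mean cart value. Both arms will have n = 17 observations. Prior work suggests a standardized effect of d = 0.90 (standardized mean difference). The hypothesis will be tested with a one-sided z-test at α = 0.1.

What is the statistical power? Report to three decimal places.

Power ≈ 0.910

Noncentrality parameter: δ = d·√(n/2) = 0.90 × √(17/2) = 2.6239
Critical value for a one-sided test at α = 0.1: z_α = 1.282.
Power = Φ(δ − 1.282) = Φ(1.342) = 0.9103.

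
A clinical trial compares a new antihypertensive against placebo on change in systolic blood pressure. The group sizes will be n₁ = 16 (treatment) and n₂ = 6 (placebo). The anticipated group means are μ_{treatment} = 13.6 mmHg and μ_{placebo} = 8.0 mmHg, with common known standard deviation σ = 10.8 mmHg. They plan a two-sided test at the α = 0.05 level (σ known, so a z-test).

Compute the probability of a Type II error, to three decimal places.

β ≈ 0.809

Standardized effect: d = |μ_{treatment} − μ_{placebo}| / σ = |13.6 − 8.0| / 10.8 = 0.5185
Noncentrality parameter: δ = d / √(1/n₁ + 1/n₂) = 0.5185 / √(1/16 + 1/6) = 1.0831
Critical value for a two-sided test at α = 0.05: z_{α/2} = 1.960.
Power = Φ(δ − 1.960) + Φ(−δ − 1.960) = Φ(-0.877) + Φ(-3.043) = 0.1903 + 0.0012 = 0.1915.
Type II error: β = 1 − power = 1 − 0.1915 = 0.8085.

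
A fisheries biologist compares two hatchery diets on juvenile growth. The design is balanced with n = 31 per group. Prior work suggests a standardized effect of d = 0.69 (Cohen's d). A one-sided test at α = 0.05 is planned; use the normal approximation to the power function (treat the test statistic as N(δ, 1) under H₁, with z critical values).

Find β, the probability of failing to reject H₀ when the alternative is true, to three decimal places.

Noncentrality parameter: δ = d·√(n/2) = 0.69 × √(31/2) = 2.7165
Critical value for a one-sided test at α = 0.05: z_α = 1.645.
Power = P(Z > 1.645 − δ) = Φ(1.072) = 0.8581.
Type II error: β = 1 − power = 1 − 0.8581 = 0.1419.

β ≈ 0.142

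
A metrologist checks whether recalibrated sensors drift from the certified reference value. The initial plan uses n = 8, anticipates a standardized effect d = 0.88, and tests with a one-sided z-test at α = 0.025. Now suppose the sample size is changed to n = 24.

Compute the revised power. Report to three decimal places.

Power ≈ 0.991

With n = 24: δ = d·√n = 0.88 × √24 = 4.3111. Critical value z_{0.025} = 1.960.
Revised power = Φ(δ − 1.960) = Φ(2.351) = 0.9906.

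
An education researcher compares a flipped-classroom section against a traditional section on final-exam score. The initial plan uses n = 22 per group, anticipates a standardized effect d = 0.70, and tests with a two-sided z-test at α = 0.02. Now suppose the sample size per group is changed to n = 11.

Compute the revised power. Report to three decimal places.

Power ≈ 0.247

With n = 11 per group: δ = d·√(n/2) = 0.70 × √(11/2) = 1.6416. Critical value z_{0.01} = 2.326.
Revised power = Φ(δ − 2.326) + Φ(−δ − 2.326) = Φ(-0.685) + Φ(-3.968) = 0.2468 + 0.0000 = 0.2468.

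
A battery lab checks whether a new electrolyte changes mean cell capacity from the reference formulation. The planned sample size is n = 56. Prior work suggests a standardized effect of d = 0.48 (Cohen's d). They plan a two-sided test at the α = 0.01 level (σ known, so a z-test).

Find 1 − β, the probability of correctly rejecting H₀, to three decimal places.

Noncentrality parameter: δ = d·√n = 0.48 × √56 = 3.5920
Critical value for a two-sided test at α = 0.01: z_{α/2} = 2.576.
Power = Φ(δ − 2.576) + Φ(−δ − 2.576) = Φ(1.016) + Φ(-6.168) = 0.8452 + 0.0000 = 0.8452.

Power ≈ 0.845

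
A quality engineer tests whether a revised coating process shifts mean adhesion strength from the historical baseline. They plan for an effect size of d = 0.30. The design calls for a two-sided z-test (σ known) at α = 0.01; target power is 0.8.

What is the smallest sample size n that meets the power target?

n = 130

For power 0.8 need Φ(δ − z_{0.005}) = 0.8, so δ = z_{0.005} + z_{0.20} = 2.576 + 0.842 = 3.417.
(The Φ(−δ − z_{α/2}) term is vanishingly small for δ > 0 and is dropped in the standard sample-size formula.)
δ = d·√n ⇒ n = (δ/d)² = (3.417 / 0.30)² = 129.77.
Round up to the next whole unit.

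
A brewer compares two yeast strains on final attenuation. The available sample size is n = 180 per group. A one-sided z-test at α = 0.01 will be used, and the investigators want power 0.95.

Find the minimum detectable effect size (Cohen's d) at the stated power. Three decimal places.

Required noncentrality: δ = z_{0.01} + z_{0.05} = 2.326 + 1.645 = 3.971.
δ = d·√(n/2) ⇒ d = δ/√(n/2) = 3.971/√(180/2) = 0.4186.

d ≈ 0.419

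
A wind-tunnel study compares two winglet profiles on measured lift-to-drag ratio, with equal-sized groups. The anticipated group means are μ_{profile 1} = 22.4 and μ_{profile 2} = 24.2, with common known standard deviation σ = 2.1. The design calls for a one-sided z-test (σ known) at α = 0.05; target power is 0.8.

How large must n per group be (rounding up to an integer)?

Standardized effect: d = |μ_{profile 1} − μ_{profile 2}| / σ = |22.4 − 24.2| / 2.1 = 0.8571
Set Φ(δ − 1.645) = 0.8; then δ − 1.645 = Φ⁻¹(0.8) = 0.842, giving δ = 2.486.
δ = d·√(n/2) ⇒ n = 2(δ/d)² = 2 × (2.486 / 0.8571)² = 16.83.
Rounding up, n = 17 per group.

n = 17 per group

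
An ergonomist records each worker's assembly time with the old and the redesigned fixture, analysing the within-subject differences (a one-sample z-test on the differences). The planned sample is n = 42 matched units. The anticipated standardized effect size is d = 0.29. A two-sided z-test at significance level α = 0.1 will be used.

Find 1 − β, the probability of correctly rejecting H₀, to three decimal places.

Power ≈ 0.593

Noncentrality parameter: δ = d·√n = 0.29 × √42 = 1.8794
Critical value for a two-sided test at α = 0.1: z_{α/2} = 1.645.
Power = Φ(δ − 1.645) + Φ(−δ − 1.645) = Φ(0.235) + Φ(-3.524) = 0.5927 + 0.0002 = 0.5929.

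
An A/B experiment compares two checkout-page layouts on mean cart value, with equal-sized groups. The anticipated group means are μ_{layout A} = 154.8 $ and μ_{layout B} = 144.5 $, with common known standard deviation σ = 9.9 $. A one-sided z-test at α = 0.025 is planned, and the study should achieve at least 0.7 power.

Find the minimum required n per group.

Standardized effect: d = |μ_{layout A} − μ_{layout B}| / σ = |154.8 − 144.5| / 9.9 = 1.0404
For power 0.7 need Φ(δ − z_{0.025}) = 0.7, so δ = z_{0.025} + z_{0.30} = 1.960 + 0.524 = 2.484.
δ = d·√(n/2) ⇒ n = 2(δ/d)² = 2 × (2.484 / 1.0404)² = 11.40.
Rounding up, n = 12 per group.

n = 12 per group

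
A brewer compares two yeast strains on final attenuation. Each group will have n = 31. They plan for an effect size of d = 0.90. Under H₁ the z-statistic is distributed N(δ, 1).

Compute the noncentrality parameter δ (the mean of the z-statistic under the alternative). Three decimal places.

δ ≈ 3.543

δ = d·√(n/2) = 0.90 × √(31/2) = 3.5433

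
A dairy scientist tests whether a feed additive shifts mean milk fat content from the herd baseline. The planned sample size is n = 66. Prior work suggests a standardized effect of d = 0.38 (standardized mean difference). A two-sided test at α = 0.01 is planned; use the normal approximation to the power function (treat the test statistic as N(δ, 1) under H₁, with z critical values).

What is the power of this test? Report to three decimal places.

Noncentrality parameter: λ = d·√n = 0.38 × √66 = 3.0871
Critical value for a two-sided test at α = 0.01: z_{α/2} = 2.576.
Power = Φ(λ − 2.576) + Φ(−λ − 2.576) = Φ(0.511) + Φ(-5.663) = 0.6954 + 0.0000 = 0.6954.

Power ≈ 0.695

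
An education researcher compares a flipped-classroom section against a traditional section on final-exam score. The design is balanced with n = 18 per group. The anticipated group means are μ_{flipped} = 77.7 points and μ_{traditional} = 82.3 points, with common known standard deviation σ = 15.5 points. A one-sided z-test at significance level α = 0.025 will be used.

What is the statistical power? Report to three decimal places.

Standardized effect: d = |μ_{flipped} − μ_{traditional}| / σ = |77.7 − 82.3| / 15.5 = 0.2968
Noncentrality parameter: δ = d·√(n/2) = 0.2968 × √(18/2) = 0.8903
One-sided α = 0.025 → critical value z_{0.025} = 1.960.
Power = Φ(δ − 1.960) = Φ(-1.070) = 0.1424.

Power ≈ 0.142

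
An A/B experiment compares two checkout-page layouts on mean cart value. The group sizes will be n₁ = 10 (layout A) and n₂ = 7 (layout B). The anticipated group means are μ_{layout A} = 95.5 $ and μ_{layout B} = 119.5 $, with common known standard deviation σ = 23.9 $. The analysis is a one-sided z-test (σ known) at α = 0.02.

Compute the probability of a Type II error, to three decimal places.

β ≈ 0.506

Standardized effect: d = |μ_{layout A} − μ_{layout B}| / σ = |95.5 − 119.5| / 23.9 = 1.0042
Noncentrality parameter: δ = d / √(1/n₁ + 1/n₂) = 1.0042 / √(1/10 + 1/7) = 2.0377
Critical value for a one-sided test at α = 0.02: z_α = 2.054.
Power = Φ(δ − 2.054) = Φ(-0.016) = 0.4936.
Type II error: β = 1 − power = 1 − 0.4936 = 0.5064.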